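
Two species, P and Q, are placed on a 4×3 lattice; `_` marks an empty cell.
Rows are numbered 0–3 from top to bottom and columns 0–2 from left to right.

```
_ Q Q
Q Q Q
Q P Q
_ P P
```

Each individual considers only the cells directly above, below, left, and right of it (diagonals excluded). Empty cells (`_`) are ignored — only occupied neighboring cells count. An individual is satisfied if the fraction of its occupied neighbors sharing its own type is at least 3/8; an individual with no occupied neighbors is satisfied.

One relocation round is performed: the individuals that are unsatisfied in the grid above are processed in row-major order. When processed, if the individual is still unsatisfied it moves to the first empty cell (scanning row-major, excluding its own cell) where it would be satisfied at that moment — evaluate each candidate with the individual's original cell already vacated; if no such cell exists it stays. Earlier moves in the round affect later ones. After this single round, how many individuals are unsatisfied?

Initially unsatisfied (in order): (2,1), (2,2).
  (2,1) → (3,0).
  (2,2): now satisfied by earlier moves; stays.
Resulting grid:
_ Q Q
Q Q Q
Q _ Q
P P P
All satisfied now.

0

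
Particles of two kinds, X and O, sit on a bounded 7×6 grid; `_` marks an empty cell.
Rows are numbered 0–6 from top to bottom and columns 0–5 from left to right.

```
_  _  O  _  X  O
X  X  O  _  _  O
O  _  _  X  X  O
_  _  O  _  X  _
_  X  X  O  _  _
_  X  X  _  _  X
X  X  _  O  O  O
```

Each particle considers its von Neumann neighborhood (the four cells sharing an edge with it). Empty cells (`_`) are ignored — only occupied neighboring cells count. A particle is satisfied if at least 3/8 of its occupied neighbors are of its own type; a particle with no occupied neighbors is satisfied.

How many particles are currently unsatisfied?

Row 0: (0,2)O 1/1 ok · (0,4)X 0/1 unhappy · (0,5)O 1/2 ok
Row 1: (1,0)X 1/2 ok · (1,1)X 1/2 ok · (1,2)O 1/2 ok · (1,5)O 2/2 ok
Row 2: (2,0)O 0/1 unhappy · (2,3)X 1/1 ok · (2,4)X 2/3 ok · (2,5)O 1/2 ok
Row 3: (3,2)O 0/1 unhappy · (3,4)X 1/1 ok
Row 4: (4,1)X 2/2 ok · (4,2)X 2/4 ok · (4,3)O 0/1 unhappy
Row 5: (5,1)X 3/3 ok · (5,2)X 2/2 ok · (5,5)X 0/1 unhappy
Row 6: (6,0)X 1/1 ok · (6,1)X 2/2 ok · (6,3)O 1/1 ok · (6,4)O 2/2 ok · (6,5)O 1/2 ok
Unsatisfied: (0,4), (2,0), (3,2), (4,3), (5,5) — 5 in total.

5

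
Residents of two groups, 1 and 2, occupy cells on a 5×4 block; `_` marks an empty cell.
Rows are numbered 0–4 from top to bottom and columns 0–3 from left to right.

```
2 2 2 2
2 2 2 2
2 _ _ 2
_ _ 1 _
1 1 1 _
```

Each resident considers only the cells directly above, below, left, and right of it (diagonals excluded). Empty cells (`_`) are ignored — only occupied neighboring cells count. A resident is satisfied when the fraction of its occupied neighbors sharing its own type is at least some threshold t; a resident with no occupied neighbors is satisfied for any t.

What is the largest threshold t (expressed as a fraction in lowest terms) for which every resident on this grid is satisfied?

1/1

Row 0: (0,0)2 2/2 · (0,1)2 3/3 · (0,2)2 3/3 · (0,3)2 2/2
Row 1: (1,0)2 3/3 · (1,1)2 3/3 · (1,2)2 3/3 · (1,3)2 3/3
Row 2: (2,0)2 1/1 · (2,3)2 1/1
Row 3: (3,2)1 1/1
Row 4: (4,0)1 1/1 · (4,1)1 2/2 · (4,2)1 2/2
The smallest same-type fraction is 2/2 at (0,0), which reduces to 1/1. Any threshold above that leaves this resident unsatisfied.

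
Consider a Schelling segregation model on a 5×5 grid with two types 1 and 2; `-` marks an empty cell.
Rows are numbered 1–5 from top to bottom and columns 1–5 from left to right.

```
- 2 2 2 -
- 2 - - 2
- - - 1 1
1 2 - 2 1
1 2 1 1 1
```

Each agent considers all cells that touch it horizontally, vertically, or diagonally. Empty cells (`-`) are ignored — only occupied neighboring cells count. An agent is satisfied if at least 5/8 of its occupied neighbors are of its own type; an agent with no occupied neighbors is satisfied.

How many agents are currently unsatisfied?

Row 1: (1,2)2 2/2 ok · (1,3)2 3/3 ok · (1,4)2 2/2 ok
Row 2: (2,2)2 2/2 ok · (2,5)2 1/3 unhappy
Row 3: (3,4)1 2/4 unhappy · (3,5)1 2/4 unhappy
Row 4: (4,1)1 1/3 unhappy · (4,2)2 1/4 unhappy · (4,4)2 0/6 unhappy · (4,5)1 4/5 ok
Row 5: (5,1)1 1/3 unhappy · (5,2)2 1/4 unhappy · (5,3)1 1/4 unhappy · (5,4)1 3/4 ok · (5,5)1 2/3 ok
Unsatisfied: (2,5), (3,4), (3,5), (4,1), (4,2), (4,4), (5,1), (5,2), (5,3) — 9 in total.

9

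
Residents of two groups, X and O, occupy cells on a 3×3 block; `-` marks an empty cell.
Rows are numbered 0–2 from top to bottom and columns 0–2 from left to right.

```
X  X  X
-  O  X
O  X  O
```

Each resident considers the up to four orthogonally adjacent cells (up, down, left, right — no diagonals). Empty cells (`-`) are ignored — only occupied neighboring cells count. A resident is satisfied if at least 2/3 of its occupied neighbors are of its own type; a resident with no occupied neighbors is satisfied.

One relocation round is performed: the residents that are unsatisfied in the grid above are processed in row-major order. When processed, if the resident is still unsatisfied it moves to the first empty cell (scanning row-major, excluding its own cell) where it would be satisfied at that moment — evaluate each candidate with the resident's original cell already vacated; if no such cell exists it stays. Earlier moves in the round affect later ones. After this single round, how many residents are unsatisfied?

Initially unsatisfied (in order): (1,1), (1,2), (2,0), (2,1), (2,2).
  (1,1): no empty cell satisfies it; stays.
  (1,2): no empty cell satisfies it; stays.
  (2,0): no empty cell satisfies it; stays.
  (2,1): no empty cell satisfies it; stays.
  (2,2) → (1,0).
Resulting grid:
X X X
O O X
O X -
Unsatisfied now: (0,0), (1,1), (1,2), (2,0), (2,1).

5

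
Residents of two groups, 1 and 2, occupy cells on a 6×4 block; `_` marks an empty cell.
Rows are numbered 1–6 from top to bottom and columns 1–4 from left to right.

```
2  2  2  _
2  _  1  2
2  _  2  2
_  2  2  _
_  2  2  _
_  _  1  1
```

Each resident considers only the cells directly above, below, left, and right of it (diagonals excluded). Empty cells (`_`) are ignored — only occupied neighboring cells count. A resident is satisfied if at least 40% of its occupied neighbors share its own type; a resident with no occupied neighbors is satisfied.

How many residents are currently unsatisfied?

1

Row 1: (1,1)2 2/2 ✓ · (1,2)2 2/2 ✓ · (1,3)2 1/2 ✓
Row 2: (2,1)2 2/2 ✓ · (2,3)1 0/3 ✗ · (2,4)2 1/2 ✓
Row 3: (3,1)2 1/1 ✓ · (3,3)2 2/3 ✓ · (3,4)2 2/2 ✓
Row 4: (4,2)2 2/2 ✓ · (4,3)2 3/3 ✓
Row 5: (5,2)2 2/2 ✓ · (5,3)2 2/3 ✓
Row 6: (6,3)1 1/2 ✓ · (6,4)1 1/1 ✓
Unsatisfied: (2,3) — 1 in total.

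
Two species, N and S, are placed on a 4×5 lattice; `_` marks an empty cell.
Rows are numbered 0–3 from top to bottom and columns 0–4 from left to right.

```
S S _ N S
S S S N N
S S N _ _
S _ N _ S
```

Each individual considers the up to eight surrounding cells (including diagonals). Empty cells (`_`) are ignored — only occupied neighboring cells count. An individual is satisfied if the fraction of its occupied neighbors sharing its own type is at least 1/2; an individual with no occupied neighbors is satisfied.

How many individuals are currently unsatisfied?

2

Row 0: (0,0)S 3/3 ✓ · (0,1)S 4/4 ✓ · (0,3)N 2/4 ✓ · (0,4)S 0/3 ✗
Row 1: (1,0)S 5/5 ✓ · (1,1)S 6/7 ✓ · (1,2)S 3/6 ✓ · (1,3)N 3/5 ✓ · (1,4)N 2/3 ✓
Row 2: (2,0)S 4/4 ✓ · (2,1)S 5/7 ✓ · (2,2)N 2/5 ✗
Row 3: (3,0)S 2/2 ✓ · (3,2)N 1/2 ✓ · (3,4)S 0/0 ✓
Unsatisfied: (0,4), (2,2) — 2 in total.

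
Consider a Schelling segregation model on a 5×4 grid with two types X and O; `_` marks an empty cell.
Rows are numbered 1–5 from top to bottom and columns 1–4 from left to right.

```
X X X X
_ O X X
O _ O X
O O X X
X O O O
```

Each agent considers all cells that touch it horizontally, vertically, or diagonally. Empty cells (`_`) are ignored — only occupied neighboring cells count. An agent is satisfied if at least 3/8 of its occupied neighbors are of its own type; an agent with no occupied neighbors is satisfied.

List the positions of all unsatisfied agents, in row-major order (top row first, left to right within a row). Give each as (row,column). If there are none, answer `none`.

(1,1)X 1/2 ✓
(1,2)X 3/4 ✓
(1,3)X 4/5 ✓
(1,4)X 3/3 ✓
(2,2)O 2/6 ✗
(2,3)X 5/7 ✓
(2,4)X 4/5 ✓
(3,1)O 3/3 ✓
(3,3)O 2/7 ✗
(3,4)X 4/5 ✓
(4,1)O 3/4 ✓
(4,2)O 5/7 ✓
(4,3)X 2/7 ✗
(4,4)X 2/5 ✓
(5,1)X 0/3 ✗
(5,2)O 3/5 ✓
(5,3)O 3/5 ✓
(5,4)O 1/3 ✗

(2,2), (3,3), (4,3), (5,1), (5,4)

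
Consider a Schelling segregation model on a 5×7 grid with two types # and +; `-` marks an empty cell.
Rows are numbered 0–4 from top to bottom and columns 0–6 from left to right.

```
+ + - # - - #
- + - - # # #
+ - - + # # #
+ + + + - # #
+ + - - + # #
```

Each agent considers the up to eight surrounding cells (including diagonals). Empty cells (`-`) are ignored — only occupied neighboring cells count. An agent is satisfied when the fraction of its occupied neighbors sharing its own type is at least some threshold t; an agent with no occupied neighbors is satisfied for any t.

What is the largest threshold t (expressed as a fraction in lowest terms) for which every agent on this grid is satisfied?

(0,0)+ 2/2
(0,1)+ 2/2
(0,3)# 1/1
(0,6)# 2/2
(1,1)+ 3/3
(1,4)# 4/5
(1,5)# 6/6
(1,6)# 4/4
(2,0)+ 3/3
(2,3)+ 2/4
(2,4)# 4/6
(2,5)# 7/7
(2,6)# 5/5
(3,0)+ 4/4
(3,1)+ 5/5
(3,2)+ 4/4
(3,3)+ 3/4
(3,5)# 6/7
(3,6)# 5/5
(4,0)+ 3/3
(4,1)+ 4/4
(4,4)+ 1/3
(4,5)# 3/4
(4,6)# 3/3
The smallest same-type fraction is 1/3 at (4,4), which reduces to 1/3. Any threshold above that leaves this agent unsatisfied.

1/3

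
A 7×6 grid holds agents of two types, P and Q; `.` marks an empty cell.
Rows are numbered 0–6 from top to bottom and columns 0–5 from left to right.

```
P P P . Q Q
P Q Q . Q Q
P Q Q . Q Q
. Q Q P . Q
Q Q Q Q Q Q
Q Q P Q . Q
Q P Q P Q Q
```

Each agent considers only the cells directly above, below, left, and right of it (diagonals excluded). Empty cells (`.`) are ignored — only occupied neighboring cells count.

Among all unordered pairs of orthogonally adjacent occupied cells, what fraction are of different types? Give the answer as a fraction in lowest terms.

Scan each occupied cell's neighbors to the right and below so each pair is counted once.
Row 0: P(0,0)–P(0,1)= P(0,0)–P(1,0)= P(0,1)–P(0,2)= P(0,1)–Q(1,1)≠ P(0,2)–Q(1,2)≠ Q(0,4)–Q(0,5)= Q(0,4)–Q(1,4)= Q(0,5)–Q(1,5)=  → 2/8 unlike.
Row 1: P(1,0)–Q(1,1)≠ P(1,0)–P(2,0)= Q(1,1)–Q(1,2)= Q(1,1)–Q(2,1)= Q(1,2)–Q(2,2)= Q(1,4)–Q(1,5)= Q(1,4)–Q(2,4)= Q(1,5)–Q(2,5)=  → 1/8 unlike.
Row 2: P(2,0)–Q(2,1)≠ Q(2,1)–Q(2,2)= Q(2,1)–Q(3,1)= Q(2,2)–Q(3,2)= Q(2,4)–Q(2,5)= Q(2,5)–Q(3,5)=  → 1/6 unlike.
Row 3: Q(3,1)–Q(3,2)= Q(3,1)–Q(4,1)= Q(3,2)–P(3,3)≠ Q(3,2)–Q(4,2)= P(3,3)–Q(4,3)≠ Q(3,5)–Q(4,5)=  → 2/6 unlike.
Row 4: Q(4,0)–Q(4,1)= Q(4,0)–Q(5,0)= Q(4,1)–Q(4,2)= Q(4,1)–Q(5,1)= Q(4,2)–Q(4,3)= Q(4,2)–P(5,2)≠ Q(4,3)–Q(4,4)= Q(4,3)–Q(5,3)= Q(4,4)–Q(4,5)= Q(4,5)–Q(5,5)=  → 1/10 unlike.
Row 5: Q(5,0)–Q(5,1)= Q(5,0)–Q(6,0)= Q(5,1)–P(5,2)≠ Q(5,1)–P(6,1)≠ P(5,2)–Q(5,3)≠ P(5,2)–Q(6,2)≠ Q(5,3)–P(6,3)≠ Q(5,5)–Q(6,5)=  → 5/8 unlike.
Row 6: Q(6,0)–P(6,1)≠ P(6,1)–Q(6,2)≠ Q(6,2)–P(6,3)≠ P(6,3)–Q(6,4)≠ Q(6,4)–Q(6,5)=  → 4/5 unlike.
Total adjacent occupied pairs: 51; unlike-type pairs: 16.
16/51 is already in lowest terms.

16/51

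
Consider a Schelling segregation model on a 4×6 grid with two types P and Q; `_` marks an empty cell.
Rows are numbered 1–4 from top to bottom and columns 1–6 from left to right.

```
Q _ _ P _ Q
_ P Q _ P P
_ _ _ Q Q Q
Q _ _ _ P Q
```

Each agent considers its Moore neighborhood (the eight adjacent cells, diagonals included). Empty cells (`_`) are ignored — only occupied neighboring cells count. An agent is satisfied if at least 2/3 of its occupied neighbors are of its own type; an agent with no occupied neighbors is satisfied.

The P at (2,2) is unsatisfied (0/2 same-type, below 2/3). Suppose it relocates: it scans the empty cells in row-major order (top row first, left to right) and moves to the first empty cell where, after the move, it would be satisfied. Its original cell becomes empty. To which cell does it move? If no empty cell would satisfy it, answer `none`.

(1,5)

Vacating (2,2). Empty cells in order:
  (1,2): 0/2 same-type → still unsatisfied.
  (1,3): 1/2 same-type → still unsatisfied.
  (1,5): 3/4 same-type → satisfied — stop here.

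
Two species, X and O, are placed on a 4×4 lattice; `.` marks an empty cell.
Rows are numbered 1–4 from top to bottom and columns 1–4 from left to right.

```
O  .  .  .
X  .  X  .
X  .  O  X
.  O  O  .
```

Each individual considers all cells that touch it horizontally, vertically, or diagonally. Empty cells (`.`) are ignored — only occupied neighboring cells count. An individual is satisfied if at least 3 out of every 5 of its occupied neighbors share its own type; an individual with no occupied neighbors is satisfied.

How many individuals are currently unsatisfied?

6

Row 1: (1,1)O 0/1 ✗
Row 2: (2,1)X 1/2 ✗ · (2,3)X 1/2 ✗
Row 3: (3,1)X 1/2 ✗ · (3,3)O 2/4 ✗ · (3,4)X 1/3 ✗
Row 4: (4,2)O 2/3 ✓ · (4,3)O 2/3 ✓
Unsatisfied: (1,1), (2,1), (2,3), (3,1), (3,3), (3,4) — 6 in total.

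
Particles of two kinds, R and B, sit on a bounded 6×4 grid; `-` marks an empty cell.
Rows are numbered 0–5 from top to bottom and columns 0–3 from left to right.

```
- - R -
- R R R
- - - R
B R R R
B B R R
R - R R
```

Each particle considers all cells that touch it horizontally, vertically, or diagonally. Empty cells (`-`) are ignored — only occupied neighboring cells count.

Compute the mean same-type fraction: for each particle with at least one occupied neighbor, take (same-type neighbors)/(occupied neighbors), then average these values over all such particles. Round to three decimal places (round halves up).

(0,2)R 3/3
(1,1)R 2/2
(1,2)R 4/4
(1,3)R 3/3
(2,3)R 4/4
(3,0)B 2/3
(3,1)R 2/5
(3,2)R 5/6
(3,3)R 4/4
(4,0)B 2/4
(4,1)B 2/7
(4,2)R 6/7
(4,3)R 5/5
(5,0)R 0/2
(5,2)R 3/4
(5,3)R 3/3
Sum over 16 particles: 3/3 + 2/2 + 4/4 + 3/3 + 4/4 + 2/3 + 2/5 + 5/6 + 4/4 + 2/4 + 2/7 + 6/7 + 5/5 + 0/2 + 3/4 + 3/3 = 1721/140; mean = 1721/140 ÷ 16 = 1721/2240 = 0.768303… → 0.768.

0.768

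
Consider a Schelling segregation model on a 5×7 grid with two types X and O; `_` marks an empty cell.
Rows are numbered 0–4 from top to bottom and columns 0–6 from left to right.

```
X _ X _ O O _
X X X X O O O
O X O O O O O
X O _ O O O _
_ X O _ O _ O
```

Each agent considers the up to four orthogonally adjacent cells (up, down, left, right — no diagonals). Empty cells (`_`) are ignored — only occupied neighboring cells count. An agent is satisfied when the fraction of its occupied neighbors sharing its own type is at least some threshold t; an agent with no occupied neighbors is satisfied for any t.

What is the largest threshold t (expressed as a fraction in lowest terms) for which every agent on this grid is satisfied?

(0,0)X 1/1
(0,2)X 1/1
(0,4)O 2/2
(0,5)O 2/2
(1,0)X 2/3
(1,1)X 3/3
(1,2)X 3/4
(1,3)X 1/3
(1,4)O 3/4
(1,5)O 4/4
(1,6)O 2/2
(2,0)O 0/3
(2,1)X 1/4
(2,2)O 1/3
(2,3)O 3/4
(2,4)O 4/4
(2,5)O 4/4
(2,6)O 2/2
(3,0)X 0/2
(3,1)O 0/3
(3,3)O 2/2
(3,4)O 4/4
(3,5)O 2/2
(4,1)X 0/2
(4,2)O 0/1
(4,4)O 1/1
(4,6)O — no occupied neighbors
The smallest same-type fraction is 0/3 at (2,0), which reduces to 0/1. Any threshold above that leaves this agent unsatisfied.

0/1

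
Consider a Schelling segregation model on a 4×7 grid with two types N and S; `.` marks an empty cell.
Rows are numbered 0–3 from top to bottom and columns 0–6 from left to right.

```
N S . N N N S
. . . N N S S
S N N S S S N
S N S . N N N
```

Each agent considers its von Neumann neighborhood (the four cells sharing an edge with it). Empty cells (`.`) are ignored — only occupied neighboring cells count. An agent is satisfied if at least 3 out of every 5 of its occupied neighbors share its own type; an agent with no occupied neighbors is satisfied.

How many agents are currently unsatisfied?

Row 0: (0,0)N 0/1 not · (0,1)S 0/1 not · (0,3)N 2/2 satisfied · (0,4)N 3/3 satisfied · (0,5)N 1/3 not · (0,6)S 1/2 not
Row 1: (1,3)N 2/3 satisfied · (1,4)N 2/4 not · (1,5)S 2/4 not · (1,6)S 2/3 satisfied
Row 2: (2,0)S 1/2 not · (2,1)N 2/3 satisfied · (2,2)N 1/3 not · (2,3)S 1/3 not · (2,4)S 2/4 not · (2,5)S 2/4 not · (2,6)N 1/3 not
Row 3: (3,0)S 1/2 not · (3,1)N 1/3 not · (3,2)S 0/2 not · (3,4)N 1/2 not · (3,5)N 2/3 satisfied · (3,6)N 2/2 satisfied
Unsatisfied: (0,0), (0,1), (0,5), (0,6), (1,4), (1,5), (2,0), (2,2), (2,3), (2,4), (2,5), (2,6), (3,0), (3,1), (3,2), (3,4) — 16 in total.

16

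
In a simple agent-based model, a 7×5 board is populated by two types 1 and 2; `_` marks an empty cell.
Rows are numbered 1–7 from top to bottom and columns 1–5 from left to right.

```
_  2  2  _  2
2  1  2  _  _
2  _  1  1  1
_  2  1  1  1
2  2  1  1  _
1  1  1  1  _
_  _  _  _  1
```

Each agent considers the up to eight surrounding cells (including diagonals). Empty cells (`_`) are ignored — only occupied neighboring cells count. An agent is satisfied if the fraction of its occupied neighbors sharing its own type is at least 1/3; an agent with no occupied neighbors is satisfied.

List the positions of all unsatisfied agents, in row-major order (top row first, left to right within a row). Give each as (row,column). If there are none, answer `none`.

(1,2)2 3/4 ok
(1,3)2 2/3 ok
(1,5)2 0/0 ok
(2,1)2 2/3 ok
(2,2)1 1/6 unhappy
(2,3)2 2/5 ok
(3,1)2 2/3 ok
(3,3)1 4/6 ok
(3,4)1 5/6 ok
(3,5)1 3/3 ok
(4,2)2 3/6 ok
(4,3)1 5/7 ok
(4,4)1 7/7 ok
(4,5)1 4/4 ok
(5,1)2 2/4 ok
(5,2)2 2/7 unhappy
(5,3)1 6/8 ok
(5,4)1 6/6 ok
(6,1)1 1/3 ok
(6,2)1 3/5 ok
(6,3)1 4/5 ok
(6,4)1 4/4 ok
(7,5)1 1/1 ok

(2,2), (5,2)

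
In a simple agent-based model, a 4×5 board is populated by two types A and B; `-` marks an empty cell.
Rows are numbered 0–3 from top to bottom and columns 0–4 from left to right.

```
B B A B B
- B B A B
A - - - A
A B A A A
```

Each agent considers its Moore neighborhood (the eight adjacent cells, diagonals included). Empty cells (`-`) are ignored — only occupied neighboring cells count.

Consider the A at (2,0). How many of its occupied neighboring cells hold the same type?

1

Occupied neighbors of (2,0): (1,1)=B, (3,0)=A, (3,1)=B.
Same type (A): 1 of 3.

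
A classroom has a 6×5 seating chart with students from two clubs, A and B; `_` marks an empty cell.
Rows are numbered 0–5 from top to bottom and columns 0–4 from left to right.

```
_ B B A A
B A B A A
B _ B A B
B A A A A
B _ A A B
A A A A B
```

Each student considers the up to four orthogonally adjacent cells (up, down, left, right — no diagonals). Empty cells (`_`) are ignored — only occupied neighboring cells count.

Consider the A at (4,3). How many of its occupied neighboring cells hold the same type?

3

Occupied neighbors of (4,3): (3,3)=A, (5,3)=A, (4,2)=A, (4,4)=B.
Same type (A): 3 of 4.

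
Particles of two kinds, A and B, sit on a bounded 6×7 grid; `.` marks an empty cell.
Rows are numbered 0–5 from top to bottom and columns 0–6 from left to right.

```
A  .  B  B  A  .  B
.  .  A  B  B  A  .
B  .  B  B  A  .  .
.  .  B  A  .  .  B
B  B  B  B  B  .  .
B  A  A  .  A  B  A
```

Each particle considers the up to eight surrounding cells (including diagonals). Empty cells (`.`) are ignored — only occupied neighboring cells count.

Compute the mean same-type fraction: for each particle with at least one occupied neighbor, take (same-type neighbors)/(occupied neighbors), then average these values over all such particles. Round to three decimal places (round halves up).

(0,0)A — no occupied neighbors
(0,2)B 2/3
(0,3)B 3/5
(0,4)A 1/4
(0,6)B 0/1
(1,2)A 0/5
(1,3)B 5/8
(1,4)B 3/6
(1,5)A 2/4
(2,0)B — no occupied neighbors
(2,2)B 3/5
(2,3)B 4/7
(2,4)A 2/5
(3,2)B 5/6
(3,3)A 1/7
(3,6)B — no occupied neighbors
(4,0)B 2/3
(4,1)B 4/6
(4,2)B 3/6
(4,3)B 3/6
(4,4)B 2/4
(5,0)B 2/3
(5,1)A 1/5
(5,2)A 1/4
(5,4)A 0/3
(5,5)B 1/3
(5,6)A 0/1
Sum over 24 particles: 2/3 + 3/5 + 1/4 + 0/1 + 0/5 + 5/8 + 3/6 + 2/4 + 3/5 + 4/7 + 2/5 + 5/6 + 1/7 + 2/3 + 4/6 + 3/6 + 3/6 + 2/4 + 2/3 + 1/5 + 1/4 + 0/3 + 1/3 + 0/1 = 8377/840; mean = 8377/840 ÷ 24 = 8377/20160 = 0.415525… → 0.416.

0.416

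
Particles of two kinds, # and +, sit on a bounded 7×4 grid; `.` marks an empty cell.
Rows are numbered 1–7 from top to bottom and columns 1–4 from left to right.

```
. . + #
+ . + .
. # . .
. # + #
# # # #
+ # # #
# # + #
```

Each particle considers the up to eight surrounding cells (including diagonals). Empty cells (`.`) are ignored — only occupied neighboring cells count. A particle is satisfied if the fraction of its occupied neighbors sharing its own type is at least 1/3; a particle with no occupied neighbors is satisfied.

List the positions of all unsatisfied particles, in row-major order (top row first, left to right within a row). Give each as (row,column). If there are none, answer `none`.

Row 1: (1,3)+ 1/2 ok · (1,4)# 0/2 unhappy
Row 2: (2,1)+ 0/1 unhappy · (2,3)+ 1/3 ok
Row 3: (3,2)# 1/4 unhappy
Row 4: (4,2)# 4/5 ok · (4,3)+ 0/6 unhappy · (4,4)# 2/3 ok
Row 5: (5,1)# 3/4 ok · (5,2)# 5/7 ok · (5,3)# 7/8 ok · (5,4)# 4/5 ok
Row 6: (6,1)+ 0/5 unhappy · (6,2)# 6/8 ok · (6,3)# 7/8 ok · (6,4)# 4/5 ok
Row 7: (7,1)# 2/3 ok · (7,2)# 3/5 ok · (7,3)+ 0/5 unhappy · (7,4)# 2/3 ok

(1,4), (2,1), (3,2), (4,3), (6,1), (7,3)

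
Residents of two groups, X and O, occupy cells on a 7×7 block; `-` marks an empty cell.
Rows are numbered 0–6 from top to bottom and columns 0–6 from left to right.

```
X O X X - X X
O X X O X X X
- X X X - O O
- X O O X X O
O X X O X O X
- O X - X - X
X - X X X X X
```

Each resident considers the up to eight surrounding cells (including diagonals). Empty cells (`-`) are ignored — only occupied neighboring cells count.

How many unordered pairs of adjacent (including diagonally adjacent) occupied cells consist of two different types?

52

Scan each occupied cell's neighbors to the right and below (and the two forward diagonals) so each pair is counted once.
From row 0: 7 unlike of 20 pairs (running 7/20).
From row 1: 11 unlike of 20 pairs (running 18/40).
From row 2: 8 unlike of 16 pairs (running 26/56).
From row 3: 12 unlike of 22 pairs (running 38/78).
From row 4: 11 unlike of 17 pairs (running 49/95).
From row 5: 3 unlike of 10 pairs (running 52/105).
From row 6: 0 unlike of 4 pairs (running 52/109).
Total adjacent occupied pairs: 109; unlike-type pairs: 52.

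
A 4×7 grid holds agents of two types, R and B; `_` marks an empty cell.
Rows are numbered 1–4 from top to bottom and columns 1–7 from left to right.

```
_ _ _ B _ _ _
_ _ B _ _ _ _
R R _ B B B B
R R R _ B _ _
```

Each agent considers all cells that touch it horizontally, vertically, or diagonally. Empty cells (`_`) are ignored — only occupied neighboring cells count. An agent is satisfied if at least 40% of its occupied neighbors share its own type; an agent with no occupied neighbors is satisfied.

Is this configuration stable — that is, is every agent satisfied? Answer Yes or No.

Yes

Row 1: (1,4)B 1/1 ok
Row 2: (2,3)B 2/3 ok
Row 3: (3,1)R 3/3 ok · (3,2)R 4/5 ok · (3,4)B 3/4 ok · (3,5)B 3/3 ok · (3,6)B 3/3 ok · (3,7)B 1/1 ok
Row 4: (4,1)R 3/3 ok · (4,2)R 4/4 ok · (4,3)R 2/3 ok · (4,5)B 3/3 ok
All meet the threshold, so the configuration is stable.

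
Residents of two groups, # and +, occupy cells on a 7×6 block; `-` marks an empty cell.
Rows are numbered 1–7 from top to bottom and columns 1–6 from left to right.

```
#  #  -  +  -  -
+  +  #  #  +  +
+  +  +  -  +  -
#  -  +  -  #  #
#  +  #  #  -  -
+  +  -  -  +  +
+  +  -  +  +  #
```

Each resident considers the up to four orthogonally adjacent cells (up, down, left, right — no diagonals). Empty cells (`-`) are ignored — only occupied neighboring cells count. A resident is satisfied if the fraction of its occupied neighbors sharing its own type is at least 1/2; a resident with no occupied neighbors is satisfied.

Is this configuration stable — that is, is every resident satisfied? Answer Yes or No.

Row 1: (1,1)# 1/2 ok · (1,2)# 1/2 ok · (1,4)+ 0/1 unhappy
Row 2: (2,1)+ 2/3 ok · (2,2)+ 2/4 ok · (2,3)# 1/3 unhappy · (2,4)# 1/3 unhappy · (2,5)+ 2/3 ok · (2,6)+ 1/1 ok
Row 3: (3,1)+ 2/3 ok · (3,2)+ 3/3 ok · (3,3)+ 2/3 ok · (3,5)+ 1/2 ok
Row 4: (4,1)# 1/2 ok · (4,3)+ 1/2 ok · (4,5)# 1/2 ok · (4,6)# 1/1 ok
Row 5: (5,1)# 1/3 unhappy · (5,2)+ 1/3 unhappy · (5,3)# 1/3 unhappy · (5,4)# 1/1 ok
Row 6: (6,1)+ 2/3 ok · (6,2)+ 3/3 ok · (6,5)+ 2/2 ok · (6,6)+ 1/2 ok
Row 7: (7,1)+ 2/2 ok · (7,2)+ 2/2 ok · (7,4)+ 1/1 ok · (7,5)+ 2/3 ok · (7,6)# 0/2 unhappy
For instance (1,4) has only 0/1 same-type neighbors, below 1/2.

No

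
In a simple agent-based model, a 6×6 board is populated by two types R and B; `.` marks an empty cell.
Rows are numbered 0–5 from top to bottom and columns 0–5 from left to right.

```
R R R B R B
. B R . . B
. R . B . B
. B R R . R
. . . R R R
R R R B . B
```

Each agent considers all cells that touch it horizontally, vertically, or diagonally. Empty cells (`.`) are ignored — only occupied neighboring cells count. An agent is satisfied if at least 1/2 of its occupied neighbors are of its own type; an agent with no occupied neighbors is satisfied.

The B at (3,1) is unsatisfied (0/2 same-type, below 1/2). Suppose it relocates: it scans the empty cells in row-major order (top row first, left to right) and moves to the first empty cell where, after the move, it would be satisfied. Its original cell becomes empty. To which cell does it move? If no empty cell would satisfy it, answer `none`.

Vacating (3,1). Empty cells in order:
  (1,0): 1/4 same-type → still unsatisfied.
  (1,3): 2/5 same-type → still unsatisfied.
  (1,4): 5/6 same-type → satisfied — stop here.

(1,4)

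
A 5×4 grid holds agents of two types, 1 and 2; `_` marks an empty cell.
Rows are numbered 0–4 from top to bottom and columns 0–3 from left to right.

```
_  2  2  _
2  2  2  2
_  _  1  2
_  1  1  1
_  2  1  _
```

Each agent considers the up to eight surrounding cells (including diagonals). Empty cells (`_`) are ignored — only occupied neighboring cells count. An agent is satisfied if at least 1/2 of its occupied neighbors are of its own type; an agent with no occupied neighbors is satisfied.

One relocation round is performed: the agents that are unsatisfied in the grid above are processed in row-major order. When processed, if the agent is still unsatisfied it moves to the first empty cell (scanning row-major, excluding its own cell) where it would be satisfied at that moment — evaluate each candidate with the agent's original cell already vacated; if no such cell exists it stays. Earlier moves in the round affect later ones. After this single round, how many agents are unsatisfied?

0

Initially unsatisfied (in order): (2,2), (2,3), (4,1).
  (2,2) → (3,0).
  (2,3): now satisfied by earlier moves; stays.
  (4,1) → (0,0).
Resulting grid:
2 2 2 _
2 2 2 2
_ _ _ 2
1 1 1 1
_ _ 1 _
All satisfied now.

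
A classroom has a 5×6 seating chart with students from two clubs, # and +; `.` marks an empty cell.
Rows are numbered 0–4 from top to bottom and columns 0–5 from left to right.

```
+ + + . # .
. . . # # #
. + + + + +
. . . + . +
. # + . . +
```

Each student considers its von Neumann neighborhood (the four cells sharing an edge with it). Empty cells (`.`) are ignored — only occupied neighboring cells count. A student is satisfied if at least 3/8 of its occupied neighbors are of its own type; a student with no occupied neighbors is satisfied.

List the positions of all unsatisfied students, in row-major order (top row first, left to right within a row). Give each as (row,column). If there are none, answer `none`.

(4,1), (4,2)

(0,0)+ 1/1 satisfied
(0,1)+ 2/2 satisfied
(0,2)+ 1/1 satisfied
(0,4)# 1/1 satisfied
(1,3)# 1/2 satisfied
(1,4)# 3/4 satisfied
(1,5)# 1/2 satisfied
(2,1)+ 1/1 satisfied
(2,2)+ 2/2 satisfied
(2,3)+ 3/4 satisfied
(2,4)+ 2/3 satisfied
(2,5)+ 2/3 satisfied
(3,3)+ 1/1 satisfied
(3,5)+ 2/2 satisfied
(4,1)# 0/1 not
(4,2)+ 0/1 not
(4,5)+ 1/1 satisfied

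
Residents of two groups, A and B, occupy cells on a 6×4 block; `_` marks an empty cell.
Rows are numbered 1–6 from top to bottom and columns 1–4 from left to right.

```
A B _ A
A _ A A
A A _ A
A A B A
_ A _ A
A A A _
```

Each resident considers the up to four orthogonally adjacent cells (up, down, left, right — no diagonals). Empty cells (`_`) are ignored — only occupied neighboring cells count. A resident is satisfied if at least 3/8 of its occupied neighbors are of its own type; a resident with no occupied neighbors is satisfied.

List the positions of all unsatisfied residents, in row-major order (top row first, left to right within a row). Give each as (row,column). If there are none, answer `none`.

(1,1)A 1/2 satisfied
(1,2)B 0/1 not
(1,4)A 1/1 satisfied
(2,1)A 2/2 satisfied
(2,3)A 1/1 satisfied
(2,4)A 3/3 satisfied
(3,1)A 3/3 satisfied
(3,2)A 2/2 satisfied
(3,4)A 2/2 satisfied
(4,1)A 2/2 satisfied
(4,2)A 3/4 satisfied
(4,3)B 0/2 not
(4,4)A 2/3 satisfied
(5,2)A 2/2 satisfied
(5,4)A 1/1 satisfied
(6,1)A 1/1 satisfied
(6,2)A 3/3 satisfied
(6,3)A 1/1 satisfied

(1,2), (4,3)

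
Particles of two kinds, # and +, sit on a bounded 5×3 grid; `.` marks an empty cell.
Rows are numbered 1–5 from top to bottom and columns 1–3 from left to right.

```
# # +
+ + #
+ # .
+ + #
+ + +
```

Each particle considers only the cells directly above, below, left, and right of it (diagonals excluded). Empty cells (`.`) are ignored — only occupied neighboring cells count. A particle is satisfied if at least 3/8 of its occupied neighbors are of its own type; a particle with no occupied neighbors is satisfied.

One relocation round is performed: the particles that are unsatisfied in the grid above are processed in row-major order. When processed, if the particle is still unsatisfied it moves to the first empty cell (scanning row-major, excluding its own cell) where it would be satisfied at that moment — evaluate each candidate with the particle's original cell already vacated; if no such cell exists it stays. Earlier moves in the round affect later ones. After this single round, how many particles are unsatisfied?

Initially unsatisfied (in order): (1,2), (1,3), (2,2), (2,3), (3,2), (4,3).
  (1,2) → (3,3).
  (1,3) → (1,2).
  (2,2): now satisfied by earlier moves; stays.
  (2,3): now satisfied by earlier moves; stays.
  (3,2) → (1,3).
  (4,3): no empty cell satisfies it; stays.
Resulting grid:
# + #
+ + #
+ . #
+ + #
+ + +
Unsatisfied now: (1,1), (1,2), (4,3).

3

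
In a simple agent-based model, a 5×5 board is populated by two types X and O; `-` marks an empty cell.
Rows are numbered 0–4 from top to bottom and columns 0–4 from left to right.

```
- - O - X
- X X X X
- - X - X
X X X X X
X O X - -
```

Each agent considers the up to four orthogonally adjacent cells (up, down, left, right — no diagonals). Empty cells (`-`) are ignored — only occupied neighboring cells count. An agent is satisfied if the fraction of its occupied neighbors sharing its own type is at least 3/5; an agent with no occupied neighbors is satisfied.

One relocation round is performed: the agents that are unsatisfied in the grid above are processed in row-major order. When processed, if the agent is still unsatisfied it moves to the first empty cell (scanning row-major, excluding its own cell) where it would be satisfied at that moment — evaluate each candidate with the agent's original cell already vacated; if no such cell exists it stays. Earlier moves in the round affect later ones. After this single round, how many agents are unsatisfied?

Initially unsatisfied (in order): (0,2), (4,0), (4,1), (4,2).
  (0,2) → (0,0).
  (4,0) → (0,2).
  (4,1): no empty cell satisfies it; stays.
  (4,2) → (0,1).
Resulting grid:
O X X - X
- X X X X
- - X - X
X X X X X
- O - - -
Unsatisfied now: (0,0), (4,1).

2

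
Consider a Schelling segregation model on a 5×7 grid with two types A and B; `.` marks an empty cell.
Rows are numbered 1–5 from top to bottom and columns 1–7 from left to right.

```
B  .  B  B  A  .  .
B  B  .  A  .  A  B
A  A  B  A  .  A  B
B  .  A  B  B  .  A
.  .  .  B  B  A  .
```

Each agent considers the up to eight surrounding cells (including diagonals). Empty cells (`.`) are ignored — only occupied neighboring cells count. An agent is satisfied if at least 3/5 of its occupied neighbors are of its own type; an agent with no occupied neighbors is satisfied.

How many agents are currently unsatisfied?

(1,1)B 2/2 satisfied
(1,3)B 2/3 satisfied
(1,4)B 1/3 not
(1,5)A 2/3 satisfied
(2,1)B 2/4 not
(2,2)B 4/6 satisfied
(2,4)A 2/5 not
(2,6)A 2/4 not
(2,7)B 1/3 not
(3,1)A 1/4 not
(3,2)A 2/6 not
(3,3)B 2/6 not
(3,4)A 2/5 not
(3,6)A 2/5 not
(3,7)B 1/4 not
(4,1)B 0/2 not
(4,3)A 2/5 not
(4,4)B 4/6 satisfied
(4,5)B 3/6 not
(4,7)A 2/3 satisfied
(5,4)B 3/4 satisfied
(5,5)B 3/4 satisfied
(5,6)A 1/3 not
Unsatisfied: (1,4), (2,1), (2,4), (2,6), (2,7), (3,1), (3,2), (3,3), (3,4), (3,6), (3,7), (4,1), (4,3), (4,5), (5,6) — 15 in total.

15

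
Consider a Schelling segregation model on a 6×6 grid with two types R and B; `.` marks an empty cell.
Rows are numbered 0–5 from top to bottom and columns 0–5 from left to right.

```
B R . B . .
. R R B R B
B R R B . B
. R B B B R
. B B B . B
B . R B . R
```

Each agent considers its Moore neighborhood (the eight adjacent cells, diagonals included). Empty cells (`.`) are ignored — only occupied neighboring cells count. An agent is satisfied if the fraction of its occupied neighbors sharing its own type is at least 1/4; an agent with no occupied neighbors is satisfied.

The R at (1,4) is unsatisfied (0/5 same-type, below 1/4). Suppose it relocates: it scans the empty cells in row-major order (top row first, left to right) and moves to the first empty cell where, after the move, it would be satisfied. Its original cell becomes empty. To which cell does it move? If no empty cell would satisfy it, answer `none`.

Vacating (1,4). Empty cells in order:
  (0,2): 3/5 same-type → satisfied — stop here.

(0,2)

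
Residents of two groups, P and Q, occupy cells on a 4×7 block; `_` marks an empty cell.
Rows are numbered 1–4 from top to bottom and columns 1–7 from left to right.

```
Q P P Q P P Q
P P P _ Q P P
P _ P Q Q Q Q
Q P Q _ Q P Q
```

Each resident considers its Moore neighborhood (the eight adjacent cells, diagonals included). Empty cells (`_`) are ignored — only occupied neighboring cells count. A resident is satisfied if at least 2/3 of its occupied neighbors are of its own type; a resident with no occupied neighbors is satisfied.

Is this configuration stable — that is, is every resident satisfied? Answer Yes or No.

No

Row 1: (1,1)Q 0/3 not · (1,2)P 4/5 satisfied · (1,3)P 3/4 satisfied · (1,4)Q 1/4 not · (1,5)P 2/4 not · (1,6)P 3/5 not · (1,7)Q 0/3 not
Row 2: (2,1)P 3/4 satisfied · (2,2)P 6/7 satisfied · (2,3)P 4/6 satisfied · (2,5)Q 4/7 not · (2,6)P 3/8 not · (2,7)P 2/5 not
Row 3: (3,1)P 3/4 satisfied · (3,3)P 3/5 not · (3,4)Q 4/6 satisfied · (3,5)Q 4/6 satisfied · (3,6)Q 5/8 not · (3,7)Q 2/5 not
Row 4: (4,1)Q 0/2 not · (4,2)P 2/4 not · (4,3)Q 1/3 not · (4,5)Q 3/4 satisfied · (4,6)P 0/5 not · (4,7)Q 2/3 satisfied
For instance (1,1) has only 0/3 same-type neighbors, below 2/3.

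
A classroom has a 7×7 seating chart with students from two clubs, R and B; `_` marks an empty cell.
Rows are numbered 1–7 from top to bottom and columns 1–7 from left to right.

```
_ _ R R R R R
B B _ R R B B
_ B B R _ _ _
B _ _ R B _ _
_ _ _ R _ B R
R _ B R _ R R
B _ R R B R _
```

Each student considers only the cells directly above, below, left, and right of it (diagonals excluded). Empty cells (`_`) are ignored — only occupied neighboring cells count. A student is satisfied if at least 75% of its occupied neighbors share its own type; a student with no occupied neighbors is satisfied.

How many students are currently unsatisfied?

Row 1: (1,3)R 1/1 ✓ · (1,4)R 3/3 ✓ · (1,5)R 3/3 ✓ · (1,6)R 2/3 ✗ · (1,7)R 1/2 ✗
Row 2: (2,1)B 1/1 ✓ · (2,2)B 2/2 ✓ · (2,4)R 3/3 ✓ · (2,5)R 2/3 ✗ · (2,6)B 1/3 ✗ · (2,7)B 1/2 ✗
Row 3: (3,2)B 2/2 ✓ · (3,3)B 1/2 ✗ · (3,4)R 2/3 ✗
Row 4: (4,1)B 0/0 ✓ · (4,4)R 2/3 ✗ · (4,5)B 0/1 ✗
Row 5: (5,4)R 2/2 ✓ · (5,6)B 0/2 ✗ · (5,7)R 1/2 ✗
Row 6: (6,1)R 0/1 ✗ · (6,3)B 0/2 ✗ · (6,4)R 2/3 ✗ · (6,6)R 2/3 ✗ · (6,7)R 2/2 ✓
Row 7: (7,1)B 0/1 ✗ · (7,3)R 1/2 ✗ · (7,4)R 2/3 ✗ · (7,5)B 0/2 ✗ · (7,6)R 1/2 ✗
Unsatisfied: (1,6), (1,7), (2,5), (2,6), (2,7), (3,3), (3,4), (4,4), (4,5), (5,6), (5,7), (6,1), (6,3), (6,4), (6,6), (7,1), (7,3), (7,4), (7,5), (7,6) — 20 in total.

20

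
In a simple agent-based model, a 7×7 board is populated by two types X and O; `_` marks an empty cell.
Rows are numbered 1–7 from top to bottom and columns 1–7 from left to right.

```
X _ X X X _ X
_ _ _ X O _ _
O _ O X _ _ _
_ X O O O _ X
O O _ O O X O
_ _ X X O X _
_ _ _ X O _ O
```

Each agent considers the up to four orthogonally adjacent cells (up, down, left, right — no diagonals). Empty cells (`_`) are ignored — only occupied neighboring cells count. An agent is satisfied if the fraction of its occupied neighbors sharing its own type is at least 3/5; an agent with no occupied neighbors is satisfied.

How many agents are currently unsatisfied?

14

(1,1)X 0/0 ✓
(1,3)X 1/1 ✓
(1,4)X 3/3 ✓
(1,5)X 1/2 ✗
(1,7)X 0/0 ✓
(2,4)X 2/3 ✓
(2,5)O 0/2 ✗
(3,1)O 0/0 ✓
(3,3)O 1/2 ✗
(3,4)X 1/3 ✗
(4,2)X 0/2 ✗
(4,3)O 2/3 ✓
(4,4)O 3/4 ✓
(4,5)O 2/2 ✓
(4,7)X 0/1 ✗
(5,1)O 1/1 ✓
(5,2)O 1/2 ✗
(5,4)O 2/3 ✓
(5,5)O 3/4 ✓
(5,6)X 1/3 ✗
(5,7)O 0/2 ✗
(6,3)X 1/1 ✓
(6,4)X 2/4 ✗
(6,5)O 2/4 ✗
(6,6)X 1/2 ✗
(7,4)X 1/2 ✗
(7,5)O 1/2 ✗
(7,7)O 0/0 ✓
Unsatisfied: (1,5), (2,5), (3,3), (3,4), (4,2), (4,7), (5,2), (5,6), (5,7), (6,4), (6,5), (6,6), (7,4), (7,5) — 14 in total.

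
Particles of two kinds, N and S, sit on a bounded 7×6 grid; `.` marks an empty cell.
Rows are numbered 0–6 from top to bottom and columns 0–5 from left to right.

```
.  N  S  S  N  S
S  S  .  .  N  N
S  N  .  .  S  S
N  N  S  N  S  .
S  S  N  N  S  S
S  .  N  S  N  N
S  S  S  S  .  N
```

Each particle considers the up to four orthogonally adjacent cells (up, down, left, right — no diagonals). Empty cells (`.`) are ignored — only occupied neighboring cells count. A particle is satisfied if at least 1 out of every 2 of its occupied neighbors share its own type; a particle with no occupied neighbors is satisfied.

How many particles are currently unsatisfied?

14

(0,1)N 0/2 not
(0,2)S 1/2 satisfied
(0,3)S 1/2 satisfied
(0,4)N 1/3 not
(0,5)S 0/2 not
(1,0)S 2/2 satisfied
(1,1)S 1/3 not
(1,4)N 2/3 satisfied
(1,5)N 1/3 not
(2,0)S 1/3 not
(2,1)N 1/3 not
(2,4)S 2/3 satisfied
(2,5)S 1/2 satisfied
(3,0)N 1/3 not
(3,1)N 2/4 satisfied
(3,2)S 0/3 not
(3,3)N 1/3 not
(3,4)S 2/3 satisfied
(4,0)S 2/3 satisfied
(4,1)S 1/3 not
(4,2)N 2/4 satisfied
(4,3)N 2/4 satisfied
(4,4)S 2/4 satisfied
(4,5)S 1/2 satisfied
(5,0)S 2/2 satisfied
(5,2)N 1/3 not
(5,3)S 1/4 not
(5,4)N 1/3 not
(5,5)N 2/3 satisfied
(6,0)S 2/2 satisfied
(6,1)S 2/2 satisfied
(6,2)S 2/3 satisfied
(6,3)S 2/2 satisfied
(6,5)N 1/1 satisfied
Unsatisfied: (0,1), (0,4), (0,5), (1,1), (1,5), (2,0), (2,1), (3,0), (3,2), (3,3), (4,1), (5,2), (5,3), (5,4) — 14 in total.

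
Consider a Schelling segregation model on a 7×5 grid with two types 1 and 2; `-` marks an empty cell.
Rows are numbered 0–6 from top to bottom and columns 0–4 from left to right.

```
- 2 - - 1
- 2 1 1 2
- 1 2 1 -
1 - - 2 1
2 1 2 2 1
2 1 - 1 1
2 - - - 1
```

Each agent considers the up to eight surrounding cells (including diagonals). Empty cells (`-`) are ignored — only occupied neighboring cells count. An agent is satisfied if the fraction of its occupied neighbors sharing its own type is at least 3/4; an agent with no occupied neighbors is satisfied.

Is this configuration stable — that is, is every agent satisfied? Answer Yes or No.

(0,1)2 1/2 unhappy
(0,4)1 1/2 unhappy
(1,1)2 2/4 unhappy
(1,2)1 3/6 unhappy
(1,3)1 3/5 unhappy
(1,4)2 0/3 unhappy
(2,1)1 2/4 unhappy
(2,2)2 2/6 unhappy
(2,3)1 3/6 unhappy
(3,0)1 2/3 unhappy
(3,3)2 3/6 unhappy
(3,4)1 2/4 unhappy
(4,0)2 1/4 unhappy
(4,1)1 2/5 unhappy
(4,2)2 2/5 unhappy
(4,3)2 2/6 unhappy
(4,4)1 3/5 unhappy
(5,0)2 2/4 unhappy
(5,1)1 1/5 unhappy
(5,3)1 3/5 unhappy
(5,4)1 3/4 ok
(6,0)2 1/2 unhappy
(6,4)1 2/2 ok
For instance (0,1) has only 1/2 same-type neighbors, below 3/4.

No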